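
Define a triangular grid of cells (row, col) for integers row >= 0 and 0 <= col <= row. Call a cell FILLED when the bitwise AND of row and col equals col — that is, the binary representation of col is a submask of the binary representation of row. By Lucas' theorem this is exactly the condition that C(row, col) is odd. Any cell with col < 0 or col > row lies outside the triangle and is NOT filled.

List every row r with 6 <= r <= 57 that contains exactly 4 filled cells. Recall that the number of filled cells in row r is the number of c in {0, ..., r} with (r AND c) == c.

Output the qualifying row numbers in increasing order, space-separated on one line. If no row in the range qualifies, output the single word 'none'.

Row r has 2^popcount(r) filled cells, so we need popcount(r) = log2(4) = 2.
Scan r = 6..57 and keep those with exactly 2 one-bits:
r=6=110 popcount=2 -> KEEP
r=7=111 popcount=3 -> skip
r=8=1000 popcount=1 -> skip
r=9=1001 popcount=2 -> KEEP
r=10=1010 popcount=2 -> KEEP
r=11=1011 popcount=3 -> skip
r=12=1100 popcount=2 -> KEEP
r=13=1101 popcount=3 -> skip
r=14=1110 popcount=3 -> skip
r=15=1111 popcount=4 -> skip
r=16=10000 popcount=1 -> skip
r=17=10001 popcount=2 -> KEEP
r=18=10010 popcount=2 -> KEEP
r=19=10011 popcount=3 -> skip
r=20=10100 popcount=2 -> KEEP
r=21=10101 popcount=3 -> skip
r=22=10110 popcount=3 -> skip
r=23=10111 popcount=4 -> skip
r=24=11000 popcount=2 -> KEEP
r=25=11001 popcount=3 -> skip
r=26=11010 popcount=3 -> skip
r=27=11011 popcount=4 -> skip
r=28=11100 popcount=3 -> skip
r=29=11101 popcount=4 -> skip
r=30=11110 popcount=4 -> skip
r=31=11111 popcount=5 -> skip
r=32=100000 popcount=1 -> skip
r=33=100001 popcount=2 -> KEEP
r=34=100010 popcount=2 -> KEEP
r=35=100011 popcount=3 -> skip
r=36=100100 popcount=2 -> KEEP
r=37=100101 popcount=3 -> skip
r=38=100110 popcount=3 -> skip
r=39=100111 popcount=4 -> skip
r=40=101000 popcount=2 -> KEEP
r=41=101001 popcount=3 -> skip
r=42=101010 popcount=3 -> skip
r=43=101011 popcount=4 -> skip
r=44=101100 popcount=3 -> skip
r=45=101101 popcount=4 -> skip
r=46=101110 popcount=4 -> skip
r=47=101111 popcount=5 -> skip
r=48=110000 popcount=2 -> KEEP
r=49=110001 popcount=3 -> skip
r=50=110010 popcount=3 -> skip
r=51=110011 popcount=4 -> skip
r=52=110100 popcount=3 -> skip
r=53=110101 popcount=4 -> skip
r=54=110110 popcount=4 -> skip
r=55=110111 popcount=5 -> skip
r=56=111000 popcount=3 -> skip
r=57=111001 popcount=4 -> skip
Kept rows: 6 9 10 12 17 18 20 24 33 34 36 40 48

Answer: 6 9 10 12 17 18 20 24 33 34 36 40 48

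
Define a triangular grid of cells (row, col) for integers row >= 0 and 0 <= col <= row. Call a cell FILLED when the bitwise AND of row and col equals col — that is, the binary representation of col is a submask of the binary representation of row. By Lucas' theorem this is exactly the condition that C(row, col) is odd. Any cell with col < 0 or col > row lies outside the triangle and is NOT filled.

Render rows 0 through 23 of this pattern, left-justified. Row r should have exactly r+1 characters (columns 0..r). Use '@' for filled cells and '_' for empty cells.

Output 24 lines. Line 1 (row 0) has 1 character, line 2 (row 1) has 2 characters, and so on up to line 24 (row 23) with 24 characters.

r0=0: @
r1=1: @@
r2=10: @_@
r3=11: @@@@
r4=100: @___@
r5=101: @@__@@
r6=110: @_@_@_@
r7=111: @@@@@@@@
r8=1000: @_______@
r9=1001: @@______@@
r10=1010: @_@_____@_@
r11=1011: @@@@____@@@@
r12=1100: @___@___@___@
r13=1101: @@__@@__@@__@@
r14=1110: @_@_@_@_@_@_@_@
r15=1111: @@@@@@@@@@@@@@@@
r16=10000: @_______________@
r17=10001: @@______________@@
r18=10010: @_@_____________@_@
r19=10011: @@@@____________@@@@
r20=10100: @___@___________@___@
r21=10101: @@__@@__________@@__@@
r22=10110: @_@_@_@_________@_@_@_@
r23=10111: @@@@@@@@________@@@@@@@@

Answer: @
@@
@_@
@@@@
@___@
@@__@@
@_@_@_@
@@@@@@@@
@_______@
@@______@@
@_@_____@_@
@@@@____@@@@
@___@___@___@
@@__@@__@@__@@
@_@_@_@_@_@_@_@
@@@@@@@@@@@@@@@@
@_______________@
@@______________@@
@_@_____________@_@
@@@@____________@@@@
@___@___________@___@
@@__@@__________@@__@@
@_@_@_@_________@_@_@_@
@@@@@@@@________@@@@@@@@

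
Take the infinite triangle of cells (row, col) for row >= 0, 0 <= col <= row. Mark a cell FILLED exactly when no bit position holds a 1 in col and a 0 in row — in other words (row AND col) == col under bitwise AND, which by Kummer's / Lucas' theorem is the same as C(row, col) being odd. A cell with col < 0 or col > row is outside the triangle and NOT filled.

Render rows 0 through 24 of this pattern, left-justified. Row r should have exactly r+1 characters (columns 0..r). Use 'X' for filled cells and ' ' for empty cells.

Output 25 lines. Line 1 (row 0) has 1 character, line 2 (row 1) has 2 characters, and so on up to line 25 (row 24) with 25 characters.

r0=0: X
r1=1: XX
r2=10: X X
r3=11: XXXX
r4=100: X   X
r5=101: XX  XX
r6=110: X X X X
r7=111: XXXXXXXX
r8=1000: X       X
r9=1001: XX      XX
r10=1010: X X     X X
r11=1011: XXXX    XXXX
r12=1100: X   X   X   X
r13=1101: XX  XX  XX  XX
r14=1110: X X X X X X X X
r15=1111: XXXXXXXXXXXXXXXX
r16=10000: X               X
r17=10001: XX              XX
r18=10010: X X             X X
r19=10011: XXXX            XXXX
r20=10100: X   X           X   X
r21=10101: XX  XX          XX  XX
r22=10110: X X X X         X X X X
r23=10111: XXXXXXXX        XXXXXXXX
r24=11000: X       X       X       X

Answer: X
XX
X X
XXXX
X   X
XX  XX
X X X X
XXXXXXXX
X       X
XX      XX
X X     X X
XXXX    XXXX
X   X   X   X
XX  XX  XX  XX
X X X X X X X X
XXXXXXXXXXXXXXXX
X               X
XX              XX
X X             X X
XXXX            XXXX
X   X           X   X
XX  XX          XX  XX
X X X X         X X X X
XXXXXXXX        XXXXXXXX
X       X       X       X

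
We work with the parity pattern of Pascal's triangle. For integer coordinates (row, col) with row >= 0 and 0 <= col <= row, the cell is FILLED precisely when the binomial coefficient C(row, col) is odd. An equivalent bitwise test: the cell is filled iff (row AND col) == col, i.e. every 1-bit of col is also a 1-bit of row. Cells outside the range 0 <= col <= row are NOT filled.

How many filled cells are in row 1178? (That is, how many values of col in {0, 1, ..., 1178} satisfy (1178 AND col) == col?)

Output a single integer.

Answer: 32

Derivation:
1178 in binary = 10010011010
popcount(1178) = number of 1-bits in 10010011010 = 5
A col c satisfies (1178 AND c) == c iff every set bit of c is also set in 1178; each of the 5 set bits of 1178 can independently be on or off in c.
count = 2^5 = 32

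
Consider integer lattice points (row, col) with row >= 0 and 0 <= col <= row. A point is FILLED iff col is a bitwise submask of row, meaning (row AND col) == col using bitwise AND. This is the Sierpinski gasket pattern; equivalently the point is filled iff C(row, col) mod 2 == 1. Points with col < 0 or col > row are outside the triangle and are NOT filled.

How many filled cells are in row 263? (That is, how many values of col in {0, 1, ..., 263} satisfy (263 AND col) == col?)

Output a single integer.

Answer: 16

Derivation:
263 in binary = 100000111
popcount(263) = number of 1-bits in 100000111 = 4
A col c satisfies (263 AND c) == c iff every set bit of c is also set in 263; each of the 4 set bits of 263 can independently be on or off in c.
count = 2^4 = 16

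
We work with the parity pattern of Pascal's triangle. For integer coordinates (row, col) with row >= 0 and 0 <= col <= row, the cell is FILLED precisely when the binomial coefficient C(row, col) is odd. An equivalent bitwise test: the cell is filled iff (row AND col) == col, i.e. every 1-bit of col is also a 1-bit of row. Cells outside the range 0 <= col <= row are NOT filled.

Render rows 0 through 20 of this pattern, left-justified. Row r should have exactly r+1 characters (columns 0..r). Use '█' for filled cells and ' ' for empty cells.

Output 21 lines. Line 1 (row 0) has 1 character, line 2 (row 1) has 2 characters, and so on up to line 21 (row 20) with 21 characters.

r0=0: █
r1=1: ██
r2=10: █ █
r3=11: ████
r4=100: █   █
r5=101: ██  ██
r6=110: █ █ █ █
r7=111: ████████
r8=1000: █       █
r9=1001: ██      ██
r10=1010: █ █     █ █
r11=1011: ████    ████
r12=1100: █   █   █   █
r13=1101: ██  ██  ██  ██
r14=1110: █ █ █ █ █ █ █ █
r15=1111: ████████████████
r16=10000: █               █
r17=10001: ██              ██
r18=10010: █ █             █ █
r19=10011: ████            ████
r20=10100: █   █           █   █

Answer: █
██
█ █
████
█   █
██  ██
█ █ █ █
████████
█       █
██      ██
█ █     █ █
████    ████
█   █   █   █
██  ██  ██  ██
█ █ █ █ █ █ █ █
████████████████
█               █
██              ██
█ █             █ █
████            ████
█   █           █   █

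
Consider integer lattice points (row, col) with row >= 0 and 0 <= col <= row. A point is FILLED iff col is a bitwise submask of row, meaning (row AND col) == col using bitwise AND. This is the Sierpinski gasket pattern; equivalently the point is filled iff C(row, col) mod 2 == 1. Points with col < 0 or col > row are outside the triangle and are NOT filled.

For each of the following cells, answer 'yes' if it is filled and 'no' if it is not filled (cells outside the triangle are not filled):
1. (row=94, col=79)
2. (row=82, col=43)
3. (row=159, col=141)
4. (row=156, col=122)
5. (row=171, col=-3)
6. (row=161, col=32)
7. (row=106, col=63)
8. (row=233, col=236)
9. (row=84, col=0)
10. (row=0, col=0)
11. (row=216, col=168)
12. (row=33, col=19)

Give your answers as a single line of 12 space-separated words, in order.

Answer: no no yes no no yes no no yes yes no no

Derivation:
(94,79): row=0b1011110, col=0b1001111, row AND col = 0b1001110 = 78; 78 != 79 -> empty
(82,43): row=0b1010010, col=0b101011, row AND col = 0b10 = 2; 2 != 43 -> empty
(159,141): row=0b10011111, col=0b10001101, row AND col = 0b10001101 = 141; 141 == 141 -> filled
(156,122): row=0b10011100, col=0b1111010, row AND col = 0b11000 = 24; 24 != 122 -> empty
(171,-3): col outside [0, 171] -> not filled
(161,32): row=0b10100001, col=0b100000, row AND col = 0b100000 = 32; 32 == 32 -> filled
(106,63): row=0b1101010, col=0b111111, row AND col = 0b101010 = 42; 42 != 63 -> empty
(233,236): col outside [0, 233] -> not filled
(84,0): row=0b1010100, col=0b0, row AND col = 0b0 = 0; 0 == 0 -> filled
(0,0): row=0b0, col=0b0, row AND col = 0b0 = 0; 0 == 0 -> filled
(216,168): row=0b11011000, col=0b10101000, row AND col = 0b10001000 = 136; 136 != 168 -> empty
(33,19): row=0b100001, col=0b10011, row AND col = 0b1 = 1; 1 != 19 -> empty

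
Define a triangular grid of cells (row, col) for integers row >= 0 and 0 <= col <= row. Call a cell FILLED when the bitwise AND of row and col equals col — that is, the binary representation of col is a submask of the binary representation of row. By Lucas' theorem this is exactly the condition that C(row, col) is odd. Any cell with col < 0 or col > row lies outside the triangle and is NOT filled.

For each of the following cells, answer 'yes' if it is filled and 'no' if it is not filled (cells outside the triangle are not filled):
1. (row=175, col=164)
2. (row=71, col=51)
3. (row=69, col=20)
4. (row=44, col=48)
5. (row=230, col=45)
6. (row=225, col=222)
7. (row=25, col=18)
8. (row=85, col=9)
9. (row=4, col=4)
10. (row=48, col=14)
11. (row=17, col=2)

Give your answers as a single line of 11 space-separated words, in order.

Answer: yes no no no no no no no yes no no

Derivation:
(175,164): row=0b10101111, col=0b10100100, row AND col = 0b10100100 = 164; 164 == 164 -> filled
(71,51): row=0b1000111, col=0b110011, row AND col = 0b11 = 3; 3 != 51 -> empty
(69,20): row=0b1000101, col=0b10100, row AND col = 0b100 = 4; 4 != 20 -> empty
(44,48): col outside [0, 44] -> not filled
(230,45): row=0b11100110, col=0b101101, row AND col = 0b100100 = 36; 36 != 45 -> empty
(225,222): row=0b11100001, col=0b11011110, row AND col = 0b11000000 = 192; 192 != 222 -> empty
(25,18): row=0b11001, col=0b10010, row AND col = 0b10000 = 16; 16 != 18 -> empty
(85,9): row=0b1010101, col=0b1001, row AND col = 0b1 = 1; 1 != 9 -> empty
(4,4): row=0b100, col=0b100, row AND col = 0b100 = 4; 4 == 4 -> filled
(48,14): row=0b110000, col=0b1110, row AND col = 0b0 = 0; 0 != 14 -> empty
(17,2): row=0b10001, col=0b10, row AND col = 0b0 = 0; 0 != 2 -> empty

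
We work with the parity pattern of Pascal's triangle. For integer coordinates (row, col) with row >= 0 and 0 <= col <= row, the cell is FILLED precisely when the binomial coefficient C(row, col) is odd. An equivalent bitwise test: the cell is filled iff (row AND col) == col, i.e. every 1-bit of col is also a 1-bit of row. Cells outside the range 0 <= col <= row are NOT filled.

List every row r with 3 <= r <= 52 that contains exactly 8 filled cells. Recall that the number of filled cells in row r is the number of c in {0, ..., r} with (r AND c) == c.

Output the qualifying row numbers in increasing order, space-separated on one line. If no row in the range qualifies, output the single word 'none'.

Row r has 2^popcount(r) filled cells, so we need popcount(r) = log2(8) = 3.
Scan r = 3..52 and keep those with exactly 3 one-bits:
r=3=11 popcount=2 -> skip
r=4=100 popcount=1 -> skip
r=5=101 popcount=2 -> skip
r=6=110 popcount=2 -> skip
r=7=111 popcount=3 -> KEEP
r=8=1000 popcount=1 -> skip
r=9=1001 popcount=2 -> skip
r=10=1010 popcount=2 -> skip
r=11=1011 popcount=3 -> KEEP
r=12=1100 popcount=2 -> skip
r=13=1101 popcount=3 -> KEEP
r=14=1110 popcount=3 -> KEEP
r=15=1111 popcount=4 -> skip
r=16=10000 popcount=1 -> skip
r=17=10001 popcount=2 -> skip
r=18=10010 popcount=2 -> skip
r=19=10011 popcount=3 -> KEEP
r=20=10100 popcount=2 -> skip
r=21=10101 popcount=3 -> KEEP
r=22=10110 popcount=3 -> KEEP
r=23=10111 popcount=4 -> skip
r=24=11000 popcount=2 -> skip
r=25=11001 popcount=3 -> KEEP
r=26=11010 popcount=3 -> KEEP
r=27=11011 popcount=4 -> skip
r=28=11100 popcount=3 -> KEEP
r=29=11101 popcount=4 -> skip
r=30=11110 popcount=4 -> skip
r=31=11111 popcount=5 -> skip
r=32=100000 popcount=1 -> skip
r=33=100001 popcount=2 -> skip
r=34=100010 popcount=2 -> skip
r=35=100011 popcount=3 -> KEEP
r=36=100100 popcount=2 -> skip
r=37=100101 popcount=3 -> KEEP
r=38=100110 popcount=3 -> KEEP
r=39=100111 popcount=4 -> skip
r=40=101000 popcount=2 -> skip
r=41=101001 popcount=3 -> KEEP
r=42=101010 popcount=3 -> KEEP
r=43=101011 popcount=4 -> skip
r=44=101100 popcount=3 -> KEEP
r=45=101101 popcount=4 -> skip
r=46=101110 popcount=4 -> skip
r=47=101111 popcount=5 -> skip
r=48=110000 popcount=2 -> skip
r=49=110001 popcount=3 -> KEEP
r=50=110010 popcount=3 -> KEEP
r=51=110011 popcount=4 -> skip
r=52=110100 popcount=3 -> KEEP
Kept rows: 7 11 13 14 19 21 22 25 26 28 35 37 38 41 42 44 49 50 52

Answer: 7 11 13 14 19 21 22 25 26 28 35 37 38 41 42 44 49 50 52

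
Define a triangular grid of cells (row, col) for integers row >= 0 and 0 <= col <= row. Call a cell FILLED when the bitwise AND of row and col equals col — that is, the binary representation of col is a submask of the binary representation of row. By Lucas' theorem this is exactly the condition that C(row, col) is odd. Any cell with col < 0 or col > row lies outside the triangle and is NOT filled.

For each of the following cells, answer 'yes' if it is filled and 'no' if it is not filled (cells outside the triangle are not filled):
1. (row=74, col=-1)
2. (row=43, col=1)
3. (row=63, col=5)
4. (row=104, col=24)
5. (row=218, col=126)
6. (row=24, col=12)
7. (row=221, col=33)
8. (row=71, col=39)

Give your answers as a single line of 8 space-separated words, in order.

(74,-1): col outside [0, 74] -> not filled
(43,1): row=0b101011, col=0b1, row AND col = 0b1 = 1; 1 == 1 -> filled
(63,5): row=0b111111, col=0b101, row AND col = 0b101 = 5; 5 == 5 -> filled
(104,24): row=0b1101000, col=0b11000, row AND col = 0b1000 = 8; 8 != 24 -> empty
(218,126): row=0b11011010, col=0b1111110, row AND col = 0b1011010 = 90; 90 != 126 -> empty
(24,12): row=0b11000, col=0b1100, row AND col = 0b1000 = 8; 8 != 12 -> empty
(221,33): row=0b11011101, col=0b100001, row AND col = 0b1 = 1; 1 != 33 -> empty
(71,39): row=0b1000111, col=0b100111, row AND col = 0b111 = 7; 7 != 39 -> empty

Answer: no yes yes no no no no no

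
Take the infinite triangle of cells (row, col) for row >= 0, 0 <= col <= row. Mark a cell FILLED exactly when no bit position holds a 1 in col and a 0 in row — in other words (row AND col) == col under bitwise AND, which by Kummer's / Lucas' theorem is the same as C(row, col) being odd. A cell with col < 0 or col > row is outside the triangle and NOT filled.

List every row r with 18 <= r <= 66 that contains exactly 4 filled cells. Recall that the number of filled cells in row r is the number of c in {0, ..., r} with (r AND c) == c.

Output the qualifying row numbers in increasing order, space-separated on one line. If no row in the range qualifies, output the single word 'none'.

Row r has 2^popcount(r) filled cells, so we need popcount(r) = log2(4) = 2.
Scan r = 18..66 and keep those with exactly 2 one-bits:
r=18=10010 popcount=2 -> KEEP
r=19=10011 popcount=3 -> skip
r=20=10100 popcount=2 -> KEEP
r=21=10101 popcount=3 -> skip
r=22=10110 popcount=3 -> skip
r=23=10111 popcount=4 -> skip
r=24=11000 popcount=2 -> KEEP
r=25=11001 popcount=3 -> skip
r=26=11010 popcount=3 -> skip
r=27=11011 popcount=4 -> skip
r=28=11100 popcount=3 -> skip
r=29=11101 popcount=4 -> skip
r=30=11110 popcount=4 -> skip
r=31=11111 popcount=5 -> skip
r=32=100000 popcount=1 -> skip
r=33=100001 popcount=2 -> KEEP
r=34=100010 popcount=2 -> KEEP
r=35=100011 popcount=3 -> skip
r=36=100100 popcount=2 -> KEEP
r=37=100101 popcount=3 -> skip
r=38=100110 popcount=3 -> skip
r=39=100111 popcount=4 -> skip
r=40=101000 popcount=2 -> KEEP
r=41=101001 popcount=3 -> skip
r=42=101010 popcount=3 -> skip
r=43=101011 popcount=4 -> skip
r=44=101100 popcount=3 -> skip
r=45=101101 popcount=4 -> skip
r=46=101110 popcount=4 -> skip
r=47=101111 popcount=5 -> skip
r=48=110000 popcount=2 -> KEEP
r=49=110001 popcount=3 -> skip
r=50=110010 popcount=3 -> skip
r=51=110011 popcount=4 -> skip
r=52=110100 popcount=3 -> skip
r=53=110101 popcount=4 -> skip
r=54=110110 popcount=4 -> skip
r=55=110111 popcount=5 -> skip
r=56=111000 popcount=3 -> skip
r=57=111001 popcount=4 -> skip
r=58=111010 popcount=4 -> skip
r=59=111011 popcount=5 -> skip
r=60=111100 popcount=4 -> skip
r=61=111101 popcount=5 -> skip
r=62=111110 popcount=5 -> skip
r=63=111111 popcount=6 -> skip
r=64=1000000 popcount=1 -> skip
r=65=1000001 popcount=2 -> KEEP
r=66=1000010 popcount=2 -> KEEP
Kept rows: 18 20 24 33 34 36 40 48 65 66

Answer: 18 20 24 33 34 36 40 48 65 66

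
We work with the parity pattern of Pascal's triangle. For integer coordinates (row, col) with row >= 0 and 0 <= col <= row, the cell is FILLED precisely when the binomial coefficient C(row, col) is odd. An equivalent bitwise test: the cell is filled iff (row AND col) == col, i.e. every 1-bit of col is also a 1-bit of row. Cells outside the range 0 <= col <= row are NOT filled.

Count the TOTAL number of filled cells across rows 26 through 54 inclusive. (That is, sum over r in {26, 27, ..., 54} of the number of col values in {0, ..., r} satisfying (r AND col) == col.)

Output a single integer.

r26=11010 pc3: +8 =8
r27=11011 pc4: +16 =24
r28=11100 pc3: +8 =32
r29=11101 pc4: +16 =48
r30=11110 pc4: +16 =64
r31=11111 pc5: +32 =96
r32=100000 pc1: +2 =98
r33=100001 pc2: +4 =102
r34=100010 pc2: +4 =106
r35=100011 pc3: +8 =114
r36=100100 pc2: +4 =118
r37=100101 pc3: +8 =126
r38=100110 pc3: +8 =134
r39=100111 pc4: +16 =150
r40=101000 pc2: +4 =154
r41=101001 pc3: +8 =162
r42=101010 pc3: +8 =170
r43=101011 pc4: +16 =186
r44=101100 pc3: +8 =194
r45=101101 pc4: +16 =210
r46=101110 pc4: +16 =226
r47=101111 pc5: +32 =258
r48=110000 pc2: +4 =262
r49=110001 pc3: +8 =270
r50=110010 pc3: +8 =278
r51=110011 pc4: +16 =294
r52=110100 pc3: +8 =302
r53=110101 pc4: +16 =318
r54=110110 pc4: +16 =334

Answer: 334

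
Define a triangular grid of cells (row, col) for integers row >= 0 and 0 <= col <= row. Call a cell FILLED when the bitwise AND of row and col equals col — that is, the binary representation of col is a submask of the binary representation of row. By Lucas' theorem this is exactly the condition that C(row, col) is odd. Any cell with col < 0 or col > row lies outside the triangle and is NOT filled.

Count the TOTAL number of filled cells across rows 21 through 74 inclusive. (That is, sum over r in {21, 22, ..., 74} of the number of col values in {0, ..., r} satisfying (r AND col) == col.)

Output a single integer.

Answer: 700

Derivation:
r21=10101 pc3: +8 =8
r22=10110 pc3: +8 =16
r23=10111 pc4: +16 =32
r24=11000 pc2: +4 =36
r25=11001 pc3: +8 =44
r26=11010 pc3: +8 =52
r27=11011 pc4: +16 =68
r28=11100 pc3: +8 =76
r29=11101 pc4: +16 =92
r30=11110 pc4: +16 =108
r31=11111 pc5: +32 =140
r32=100000 pc1: +2 =142
r33=100001 pc2: +4 =146
r34=100010 pc2: +4 =150
r35=100011 pc3: +8 =158
r36=100100 pc2: +4 =162
r37=100101 pc3: +8 =170
r38=100110 pc3: +8 =178
r39=100111 pc4: +16 =194
r40=101000 pc2: +4 =198
r41=101001 pc3: +8 =206
r42=101010 pc3: +8 =214
r43=101011 pc4: +16 =230
r44=101100 pc3: +8 =238
r45=101101 pc4: +16 =254
r46=101110 pc4: +16 =270
r47=101111 pc5: +32 =302
r48=110000 pc2: +4 =306
r49=110001 pc3: +8 =314
r50=110010 pc3: +8 =322
r51=110011 pc4: +16 =338
r52=110100 pc3: +8 =346
r53=110101 pc4: +16 =362
r54=110110 pc4: +16 =378
r55=110111 pc5: +32 =410
r56=111000 pc3: +8 =418
r57=111001 pc4: +16 =434
r58=111010 pc4: +16 =450
r59=111011 pc5: +32 =482
r60=111100 pc4: +16 =498
r61=111101 pc5: +32 =530
r62=111110 pc5: +32 =562
r63=111111 pc6: +64 =626
r64=1000000 pc1: +2 =628
r65=1000001 pc2: +4 =632
r66=1000010 pc2: +4 =636
r67=1000011 pc3: +8 =644
r68=1000100 pc2: +4 =648
r69=1000101 pc3: +8 =656
r70=1000110 pc3: +8 =664
r71=1000111 pc4: +16 =680
r72=1001000 pc2: +4 =684
r73=1001001 pc3: +8 =692
r74=1001010 pc3: +8 =700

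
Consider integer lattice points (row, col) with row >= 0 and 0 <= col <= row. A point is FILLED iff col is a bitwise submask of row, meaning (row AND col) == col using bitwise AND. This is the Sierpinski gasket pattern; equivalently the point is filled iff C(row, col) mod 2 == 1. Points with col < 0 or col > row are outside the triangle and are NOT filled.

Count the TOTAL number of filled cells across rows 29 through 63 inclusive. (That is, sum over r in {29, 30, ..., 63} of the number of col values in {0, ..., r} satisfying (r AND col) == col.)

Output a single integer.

Answer: 550

Derivation:
r29=11101 pc4: +16 =16
r30=11110 pc4: +16 =32
r31=11111 pc5: +32 =64
r32=100000 pc1: +2 =66
r33=100001 pc2: +4 =70
r34=100010 pc2: +4 =74
r35=100011 pc3: +8 =82
r36=100100 pc2: +4 =86
r37=100101 pc3: +8 =94
r38=100110 pc3: +8 =102
r39=100111 pc4: +16 =118
r40=101000 pc2: +4 =122
r41=101001 pc3: +8 =130
r42=101010 pc3: +8 =138
r43=101011 pc4: +16 =154
r44=101100 pc3: +8 =162
r45=101101 pc4: +16 =178
r46=101110 pc4: +16 =194
r47=101111 pc5: +32 =226
r48=110000 pc2: +4 =230
r49=110001 pc3: +8 =238
r50=110010 pc3: +8 =246
r51=110011 pc4: +16 =262
r52=110100 pc3: +8 =270
r53=110101 pc4: +16 =286
r54=110110 pc4: +16 =302
r55=110111 pc5: +32 =334
r56=111000 pc3: +8 =342
r57=111001 pc4: +16 =358
r58=111010 pc4: +16 =374
r59=111011 pc5: +32 =406
r60=111100 pc4: +16 =422
r61=111101 pc5: +32 =454
r62=111110 pc5: +32 =486
r63=111111 pc6: +64 =550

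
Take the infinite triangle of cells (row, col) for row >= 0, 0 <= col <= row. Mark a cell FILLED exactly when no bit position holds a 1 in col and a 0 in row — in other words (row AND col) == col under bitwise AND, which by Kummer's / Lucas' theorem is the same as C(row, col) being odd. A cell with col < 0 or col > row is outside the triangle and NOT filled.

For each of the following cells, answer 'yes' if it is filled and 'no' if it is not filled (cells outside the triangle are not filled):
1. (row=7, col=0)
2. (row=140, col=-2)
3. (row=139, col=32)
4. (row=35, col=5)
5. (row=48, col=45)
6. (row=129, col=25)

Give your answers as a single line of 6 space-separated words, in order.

Answer: yes no no no no no

Derivation:
(7,0): row=0b111, col=0b0, row AND col = 0b0 = 0; 0 == 0 -> filled
(140,-2): col outside [0, 140] -> not filled
(139,32): row=0b10001011, col=0b100000, row AND col = 0b0 = 0; 0 != 32 -> empty
(35,5): row=0b100011, col=0b101, row AND col = 0b1 = 1; 1 != 5 -> empty
(48,45): row=0b110000, col=0b101101, row AND col = 0b100000 = 32; 32 != 45 -> empty
(129,25): row=0b10000001, col=0b11001, row AND col = 0b1 = 1; 1 != 25 -> empty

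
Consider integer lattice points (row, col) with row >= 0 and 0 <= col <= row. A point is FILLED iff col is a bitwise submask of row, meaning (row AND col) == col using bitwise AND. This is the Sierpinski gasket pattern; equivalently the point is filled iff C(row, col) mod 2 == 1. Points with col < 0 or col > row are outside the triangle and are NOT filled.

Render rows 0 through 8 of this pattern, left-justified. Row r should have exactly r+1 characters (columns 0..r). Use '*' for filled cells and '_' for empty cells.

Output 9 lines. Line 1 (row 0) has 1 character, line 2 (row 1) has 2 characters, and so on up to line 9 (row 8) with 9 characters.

r0=0: *
r1=1: **
r2=10: *_*
r3=11: ****
r4=100: *___*
r5=101: **__**
r6=110: *_*_*_*
r7=111: ********
r8=1000: *_______*

Answer: *
**
*_*
****
*___*
**__**
*_*_*_*
********
*_______*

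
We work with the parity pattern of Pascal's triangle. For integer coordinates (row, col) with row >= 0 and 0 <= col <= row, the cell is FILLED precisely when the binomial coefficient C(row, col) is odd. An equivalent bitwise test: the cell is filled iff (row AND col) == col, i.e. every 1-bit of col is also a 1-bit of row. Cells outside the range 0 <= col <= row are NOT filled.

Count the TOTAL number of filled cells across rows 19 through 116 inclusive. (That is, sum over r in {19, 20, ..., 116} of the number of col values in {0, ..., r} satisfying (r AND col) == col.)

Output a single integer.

Answer: 1536

Derivation:
r19=10011 pc3: +8 =8
r20=10100 pc2: +4 =12
r21=10101 pc3: +8 =20
r22=10110 pc3: +8 =28
r23=10111 pc4: +16 =44
r24=11000 pc2: +4 =48
r25=11001 pc3: +8 =56
r26=11010 pc3: +8 =64
r27=11011 pc4: +16 =80
r28=11100 pc3: +8 =88
r29=11101 pc4: +16 =104
r30=11110 pc4: +16 =120
r31=11111 pc5: +32 =152
r32=100000 pc1: +2 =154
r33=100001 pc2: +4 =158
r34=100010 pc2: +4 =162
r35=100011 pc3: +8 =170
r36=100100 pc2: +4 =174
r37=100101 pc3: +8 =182
r38=100110 pc3: +8 =190
r39=100111 pc4: +16 =206
r40=101000 pc2: +4 =210
r41=101001 pc3: +8 =218
r42=101010 pc3: +8 =226
r43=101011 pc4: +16 =242
r44=101100 pc3: +8 =250
r45=101101 pc4: +16 =266
r46=101110 pc4: +16 =282
r47=101111 pc5: +32 =314
r48=110000 pc2: +4 =318
r49=110001 pc3: +8 =326
r50=110010 pc3: +8 =334
r51=110011 pc4: +16 =350
r52=110100 pc3: +8 =358
r53=110101 pc4: +16 =374
r54=110110 pc4: +16 =390
r55=110111 pc5: +32 =422
r56=111000 pc3: +8 =430
r57=111001 pc4: +16 =446
r58=111010 pc4: +16 =462
r59=111011 pc5: +32 =494
r60=111100 pc4: +16 =510
r61=111101 pc5: +32 =542
r62=111110 pc5: +32 =574
r63=111111 pc6: +64 =638
r64=1000000 pc1: +2 =640
r65=1000001 pc2: +4 =644
r66=1000010 pc2: +4 =648
r67=1000011 pc3: +8 =656
r68=1000100 pc2: +4 =660
r69=1000101 pc3: +8 =668
r70=1000110 pc3: +8 =676
r71=1000111 pc4: +16 =692
r72=1001000 pc2: +4 =696
r73=1001001 pc3: +8 =704
r74=1001010 pc3: +8 =712
r75=1001011 pc4: +16 =728
r76=1001100 pc3: +8 =736
r77=1001101 pc4: +16 =752
r78=1001110 pc4: +16 =768
r79=1001111 pc5: +32 =800
r80=1010000 pc2: +4 =804
r81=1010001 pc3: +8 =812
r82=1010010 pc3: +8 =820
r83=1010011 pc4: +16 =836
r84=1010100 pc3: +8 =844
r85=1010101 pc4: +16 =860
r86=1010110 pc4: +16 =876
r87=1010111 pc5: +32 =908
r88=1011000 pc3: +8 =916
r89=1011001 pc4: +16 =932
r90=1011010 pc4: +16 =948
r91=1011011 pc5: +32 =980
r92=1011100 pc4: +16 =996
r93=1011101 pc5: +32 =1028
r94=1011110 pc5: +32 =1060
r95=1011111 pc6: +64 =1124
r96=1100000 pc2: +4 =1128
r97=1100001 pc3: +8 =1136
r98=1100010 pc3: +8 =1144
r99=1100011 pc4: +16 =1160
r100=1100100 pc3: +8 =1168
r101=1100101 pc4: +16 =1184
r102=1100110 pc4: +16 =1200
r103=1100111 pc5: +32 =1232
r104=1101000 pc3: +8 =1240
r105=1101001 pc4: +16 =1256
r106=1101010 pc4: +16 =1272
r107=1101011 pc5: +32 =1304
r108=1101100 pc4: +16 =1320
r109=1101101 pc5: +32 =1352
r110=1101110 pc5: +32 =1384
r111=1101111 pc6: +64 =1448
r112=1110000 pc3: +8 =1456
r113=1110001 pc4: +16 =1472
r114=1110010 pc4: +16 =1488
r115=1110011 pc5: +32 =1520
r116=1110100 pc4: +16 =1536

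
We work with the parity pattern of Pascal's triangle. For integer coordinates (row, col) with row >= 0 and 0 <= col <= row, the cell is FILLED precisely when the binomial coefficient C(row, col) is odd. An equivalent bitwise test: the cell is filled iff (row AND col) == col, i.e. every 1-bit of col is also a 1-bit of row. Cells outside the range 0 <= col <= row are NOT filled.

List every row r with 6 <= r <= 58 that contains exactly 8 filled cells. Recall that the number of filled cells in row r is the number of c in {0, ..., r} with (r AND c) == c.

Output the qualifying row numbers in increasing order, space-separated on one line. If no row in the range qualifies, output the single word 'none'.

Answer: 7 11 13 14 19 21 22 25 26 28 35 37 38 41 42 44 49 50 52 56

Derivation:
Row r has 2^popcount(r) filled cells, so we need popcount(r) = log2(8) = 3.
Scan r = 6..58 and keep those with exactly 3 one-bits:
r=6=110 popcount=2 -> skip
r=7=111 popcount=3 -> KEEP
r=8=1000 popcount=1 -> skip
r=9=1001 popcount=2 -> skip
r=10=1010 popcount=2 -> skip
r=11=1011 popcount=3 -> KEEP
r=12=1100 popcount=2 -> skip
r=13=1101 popcount=3 -> KEEP
r=14=1110 popcount=3 -> KEEP
r=15=1111 popcount=4 -> skip
r=16=10000 popcount=1 -> skip
r=17=10001 popcount=2 -> skip
r=18=10010 popcount=2 -> skip
r=19=10011 popcount=3 -> KEEP
r=20=10100 popcount=2 -> skip
r=21=10101 popcount=3 -> KEEP
r=22=10110 popcount=3 -> KEEP
r=23=10111 popcount=4 -> skip
r=24=11000 popcount=2 -> skip
r=25=11001 popcount=3 -> KEEP
r=26=11010 popcount=3 -> KEEP
r=27=11011 popcount=4 -> skip
r=28=11100 popcount=3 -> KEEP
r=29=11101 popcount=4 -> skip
r=30=11110 popcount=4 -> skip
r=31=11111 popcount=5 -> skip
r=32=100000 popcount=1 -> skip
r=33=100001 popcount=2 -> skip
r=34=100010 popcount=2 -> skip
r=35=100011 popcount=3 -> KEEP
r=36=100100 popcount=2 -> skip
r=37=100101 popcount=3 -> KEEP
r=38=100110 popcount=3 -> KEEP
r=39=100111 popcount=4 -> skip
r=40=101000 popcount=2 -> skip
r=41=101001 popcount=3 -> KEEP
r=42=101010 popcount=3 -> KEEP
r=43=101011 popcount=4 -> skip
r=44=101100 popcount=3 -> KEEP
r=45=101101 popcount=4 -> skip
r=46=101110 popcount=4 -> skip
r=47=101111 popcount=5 -> skip
r=48=110000 popcount=2 -> skip
r=49=110001 popcount=3 -> KEEP
r=50=110010 popcount=3 -> KEEP
r=51=110011 popcount=4 -> skip
r=52=110100 popcount=3 -> KEEP
r=53=110101 popcount=4 -> skip
r=54=110110 popcount=4 -> skip
r=55=110111 popcount=5 -> skip
r=56=111000 popcount=3 -> KEEP
r=57=111001 popcount=4 -> skip
r=58=111010 popcount=4 -> skip
Kept rows: 7 11 13 14 19 21 22 25 26 28 35 37 38 41 42 44 49 50 52 56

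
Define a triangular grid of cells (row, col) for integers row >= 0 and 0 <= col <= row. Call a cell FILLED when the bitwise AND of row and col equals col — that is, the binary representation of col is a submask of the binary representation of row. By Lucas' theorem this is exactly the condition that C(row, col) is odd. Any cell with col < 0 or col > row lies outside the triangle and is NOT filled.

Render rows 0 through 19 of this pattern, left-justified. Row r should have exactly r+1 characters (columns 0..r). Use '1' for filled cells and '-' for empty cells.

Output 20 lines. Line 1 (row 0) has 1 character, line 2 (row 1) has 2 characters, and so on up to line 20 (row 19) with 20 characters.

r0=0: 1
r1=1: 11
r2=10: 1-1
r3=11: 1111
r4=100: 1---1
r5=101: 11--11
r6=110: 1-1-1-1
r7=111: 11111111
r8=1000: 1-------1
r9=1001: 11------11
r10=1010: 1-1-----1-1
r11=1011: 1111----1111
r12=1100: 1---1---1---1
r13=1101: 11--11--11--11
r14=1110: 1-1-1-1-1-1-1-1
r15=1111: 1111111111111111
r16=10000: 1---------------1
r17=10001: 11--------------11
r18=10010: 1-1-------------1-1
r19=10011: 1111------------1111

Answer: 1
11
1-1
1111
1---1
11--11
1-1-1-1
11111111
1-------1
11------11
1-1-----1-1
1111----1111
1---1---1---1
11--11--11--11
1-1-1-1-1-1-1-1
1111111111111111
1---------------1
11--------------11
1-1-------------1-1
1111------------1111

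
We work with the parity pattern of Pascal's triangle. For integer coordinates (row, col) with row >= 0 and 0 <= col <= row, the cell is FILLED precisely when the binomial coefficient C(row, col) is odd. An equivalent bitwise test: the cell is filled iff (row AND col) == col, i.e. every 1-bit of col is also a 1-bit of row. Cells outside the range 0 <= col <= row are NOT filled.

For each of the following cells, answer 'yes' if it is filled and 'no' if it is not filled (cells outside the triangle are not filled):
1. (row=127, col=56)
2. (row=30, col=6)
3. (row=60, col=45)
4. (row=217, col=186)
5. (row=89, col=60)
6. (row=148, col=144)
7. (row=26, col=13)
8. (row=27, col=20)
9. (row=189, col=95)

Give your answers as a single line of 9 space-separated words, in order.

(127,56): row=0b1111111, col=0b111000, row AND col = 0b111000 = 56; 56 == 56 -> filled
(30,6): row=0b11110, col=0b110, row AND col = 0b110 = 6; 6 == 6 -> filled
(60,45): row=0b111100, col=0b101101, row AND col = 0b101100 = 44; 44 != 45 -> empty
(217,186): row=0b11011001, col=0b10111010, row AND col = 0b10011000 = 152; 152 != 186 -> empty
(89,60): row=0b1011001, col=0b111100, row AND col = 0b11000 = 24; 24 != 60 -> empty
(148,144): row=0b10010100, col=0b10010000, row AND col = 0b10010000 = 144; 144 == 144 -> filled
(26,13): row=0b11010, col=0b1101, row AND col = 0b1000 = 8; 8 != 13 -> empty
(27,20): row=0b11011, col=0b10100, row AND col = 0b10000 = 16; 16 != 20 -> empty
(189,95): row=0b10111101, col=0b1011111, row AND col = 0b11101 = 29; 29 != 95 -> empty

Answer: yes yes no no no yes no no no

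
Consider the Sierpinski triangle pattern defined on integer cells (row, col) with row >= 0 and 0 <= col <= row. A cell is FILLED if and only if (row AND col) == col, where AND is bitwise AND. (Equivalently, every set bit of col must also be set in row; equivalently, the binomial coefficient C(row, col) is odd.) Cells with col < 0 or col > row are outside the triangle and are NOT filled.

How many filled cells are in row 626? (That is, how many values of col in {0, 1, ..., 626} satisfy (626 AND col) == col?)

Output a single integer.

Answer: 32

Derivation:
626 in binary = 1001110010
popcount(626) = number of 1-bits in 1001110010 = 5
A col c satisfies (626 AND c) == c iff every set bit of c is also set in 626; each of the 5 set bits of 626 can independently be on or off in c.
count = 2^5 = 32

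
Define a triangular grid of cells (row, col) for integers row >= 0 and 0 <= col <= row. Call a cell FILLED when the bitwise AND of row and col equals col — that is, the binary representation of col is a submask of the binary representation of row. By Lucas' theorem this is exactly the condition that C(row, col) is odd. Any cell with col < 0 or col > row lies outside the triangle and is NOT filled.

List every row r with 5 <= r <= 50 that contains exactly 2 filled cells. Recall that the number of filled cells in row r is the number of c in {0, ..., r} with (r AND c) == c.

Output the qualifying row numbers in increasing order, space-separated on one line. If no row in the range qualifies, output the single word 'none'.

Row r has 2^popcount(r) filled cells, so we need popcount(r) = log2(2) = 1.
Scan r = 5..50 and keep those with exactly 1 one-bits:
r=5=101 popcount=2 -> skip
r=6=110 popcount=2 -> skip
r=7=111 popcount=3 -> skip
r=8=1000 popcount=1 -> KEEP
r=9=1001 popcount=2 -> skip
r=10=1010 popcount=2 -> skip
r=11=1011 popcount=3 -> skip
r=12=1100 popcount=2 -> skip
r=13=1101 popcount=3 -> skip
r=14=1110 popcount=3 -> skip
r=15=1111 popcount=4 -> skip
r=16=10000 popcount=1 -> KEEP
r=17=10001 popcount=2 -> skip
r=18=10010 popcount=2 -> skip
r=19=10011 popcount=3 -> skip
r=20=10100 popcount=2 -> skip
r=21=10101 popcount=3 -> skip
r=22=10110 popcount=3 -> skip
r=23=10111 popcount=4 -> skip
r=24=11000 popcount=2 -> skip
r=25=11001 popcount=3 -> skip
r=26=11010 popcount=3 -> skip
r=27=11011 popcount=4 -> skip
r=28=11100 popcount=3 -> skip
r=29=11101 popcount=4 -> skip
r=30=11110 popcount=4 -> skip
r=31=11111 popcount=5 -> skip
r=32=100000 popcount=1 -> KEEP
r=33=100001 popcount=2 -> skip
r=34=100010 popcount=2 -> skip
r=35=100011 popcount=3 -> skip
r=36=100100 popcount=2 -> skip
r=37=100101 popcount=3 -> skip
r=38=100110 popcount=3 -> skip
r=39=100111 popcount=4 -> skip
r=40=101000 popcount=2 -> skip
r=41=101001 popcount=3 -> skip
r=42=101010 popcount=3 -> skip
r=43=101011 popcount=4 -> skip
r=44=101100 popcount=3 -> skip
r=45=101101 popcount=4 -> skip
r=46=101110 popcount=4 -> skip
r=47=101111 popcount=5 -> skip
r=48=110000 popcount=2 -> skip
r=49=110001 popcount=3 -> skip
r=50=110010 popcount=3 -> skip
Kept rows: 8 16 32

Answer: 8 16 32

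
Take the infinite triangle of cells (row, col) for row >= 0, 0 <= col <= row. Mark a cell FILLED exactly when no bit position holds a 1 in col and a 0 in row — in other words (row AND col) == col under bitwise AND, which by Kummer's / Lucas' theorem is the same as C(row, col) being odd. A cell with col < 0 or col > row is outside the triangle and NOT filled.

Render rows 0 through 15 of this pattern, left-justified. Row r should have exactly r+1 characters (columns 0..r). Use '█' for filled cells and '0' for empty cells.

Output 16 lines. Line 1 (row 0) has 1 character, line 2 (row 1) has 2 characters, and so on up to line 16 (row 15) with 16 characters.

r0=0: █
r1=1: ██
r2=10: █0█
r3=11: ████
r4=100: █000█
r5=101: ██00██
r6=110: █0█0█0█
r7=111: ████████
r8=1000: █0000000█
r9=1001: ██000000██
r10=1010: █0█00000█0█
r11=1011: ████0000████
r12=1100: █000█000█000█
r13=1101: ██00██00██00██
r14=1110: █0█0█0█0█0█0█0█
r15=1111: ████████████████

Answer: █
██
█0█
████
█000█
██00██
█0█0█0█
████████
█0000000█
██000000██
█0█00000█0█
████0000████
█000█000█000█
██00██00██00██
█0█0█0█0█0█0█0█
████████████████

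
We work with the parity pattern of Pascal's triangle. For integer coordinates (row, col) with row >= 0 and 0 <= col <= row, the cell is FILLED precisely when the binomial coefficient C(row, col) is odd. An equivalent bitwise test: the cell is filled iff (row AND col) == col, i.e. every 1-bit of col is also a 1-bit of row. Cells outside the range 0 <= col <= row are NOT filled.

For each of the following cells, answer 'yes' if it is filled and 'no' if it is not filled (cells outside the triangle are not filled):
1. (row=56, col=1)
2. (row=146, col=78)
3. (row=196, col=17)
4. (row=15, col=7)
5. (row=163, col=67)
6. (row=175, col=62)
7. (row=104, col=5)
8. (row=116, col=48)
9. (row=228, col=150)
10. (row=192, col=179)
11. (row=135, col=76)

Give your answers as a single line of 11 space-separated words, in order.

(56,1): row=0b111000, col=0b1, row AND col = 0b0 = 0; 0 != 1 -> empty
(146,78): row=0b10010010, col=0b1001110, row AND col = 0b10 = 2; 2 != 78 -> empty
(196,17): row=0b11000100, col=0b10001, row AND col = 0b0 = 0; 0 != 17 -> empty
(15,7): row=0b1111, col=0b111, row AND col = 0b111 = 7; 7 == 7 -> filled
(163,67): row=0b10100011, col=0b1000011, row AND col = 0b11 = 3; 3 != 67 -> empty
(175,62): row=0b10101111, col=0b111110, row AND col = 0b101110 = 46; 46 != 62 -> empty
(104,5): row=0b1101000, col=0b101, row AND col = 0b0 = 0; 0 != 5 -> empty
(116,48): row=0b1110100, col=0b110000, row AND col = 0b110000 = 48; 48 == 48 -> filled
(228,150): row=0b11100100, col=0b10010110, row AND col = 0b10000100 = 132; 132 != 150 -> empty
(192,179): row=0b11000000, col=0b10110011, row AND col = 0b10000000 = 128; 128 != 179 -> empty
(135,76): row=0b10000111, col=0b1001100, row AND col = 0b100 = 4; 4 != 76 -> empty

Answer: no no no yes no no no yes no no no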